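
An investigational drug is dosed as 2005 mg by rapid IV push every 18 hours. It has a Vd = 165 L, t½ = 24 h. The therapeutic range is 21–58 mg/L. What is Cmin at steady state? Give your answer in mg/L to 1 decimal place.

k = ln2/t½ = ln2/24 ≈ 0.028881 h⁻¹; fraction remaining f = e^(−kτ) = e^(−0.028881×18) ≈ 0.5946.
Single-dose peak C₀ = D/Vd = 2005/165 ≈ 12.152 mg/L.
Steady-state trough Cmin,ss = C₀·f/(1−f) ≈ 12.152 × 0.5946/0.4054 ≈ 17.823 mg/L.
Trough 17.8 mg/L vs MEC 21 mg/L: subtherapeutic.

17.8 mg/L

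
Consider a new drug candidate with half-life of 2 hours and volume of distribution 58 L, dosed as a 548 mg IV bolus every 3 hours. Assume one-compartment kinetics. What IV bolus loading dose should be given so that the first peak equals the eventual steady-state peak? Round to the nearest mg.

848 mg

f = (1/2)^(3/2) ≈ 0.353553; accumulation ratio R = 1/(1−f) ≈ 1.54692.
Loading dose to hit Cmax,ss on first dose: D_load = D_maint·R ≈ 548 × 1.54692 ≈ 847.71 mg.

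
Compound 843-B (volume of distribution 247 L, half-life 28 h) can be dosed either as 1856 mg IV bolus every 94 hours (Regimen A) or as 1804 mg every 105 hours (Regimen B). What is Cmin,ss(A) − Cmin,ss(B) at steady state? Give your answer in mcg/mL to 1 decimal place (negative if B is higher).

Regimen A: f = (1/2)^(94/28) ≈ 0.0976; Cmin,ss = (1856/247)·f/(1−f) ≈ 0.813 mcg/mL.
Regimen B: f = (1/2)^(105/28) ≈ 0.0743; Cmin,ss = (1804/247)·f/(1−f) ≈ 0.586 mcg/mL.
Difference ≈ 0.813 − 0.586 ≈ 0.227 mcg/mL.

0.2 mcg/mL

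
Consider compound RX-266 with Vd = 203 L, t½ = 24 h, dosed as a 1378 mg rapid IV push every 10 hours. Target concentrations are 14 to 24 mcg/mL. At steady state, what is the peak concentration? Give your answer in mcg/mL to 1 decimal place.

Over one 10-h interval, 10/24 ≈ 0.41667 half-lives elapse, leaving f ≈ 0.7492 of each dose.
Accumulation ratio R = 1/(1 − f) ≈ 1/0.2508 ≈ 3.9872.
Each bolus raises the concentration by D/Vd = 1378/203 ≈ 6.788 mcg/mL.
Steady-state peak Cmax,ss = C₀·R ≈ 6.788 × 3.9872 ≈ 27.065 mcg/mL.
Peak 27.1 mcg/mL vs MTC 24 mcg/mL: exceeds toxic threshold.

27.1 mcg/mL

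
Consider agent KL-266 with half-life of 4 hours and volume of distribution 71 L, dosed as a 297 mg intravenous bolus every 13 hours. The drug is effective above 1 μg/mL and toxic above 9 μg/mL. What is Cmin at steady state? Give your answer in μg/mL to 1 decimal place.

0.5 μg/mL

k = ln2/t½ = ln2/4 ≈ 0.173287 h⁻¹; fraction remaining f = e^(−kτ) = e^(−0.173287×13) ≈ 0.1051.
At steady state, accumulation factor R = 1/(1 − e^(−kτ)) ≈ 1.1174.
Single-dose peak C₀ = D/Vd = 297/71 ≈ 4.183 μg/mL.
Cmax,ss = C₀/(1 − f) ≈ 4.183/0.8949 ≈ 4.674 μg/mL.
One interval later, Cmin,ss = Cmax,ss·e^(−kτ) ≈ 4.674 × 0.1051 ≈ 0.491 μg/mL.
Trough 0.5 μg/mL vs MEC 1 μg/mL: subtherapeutic.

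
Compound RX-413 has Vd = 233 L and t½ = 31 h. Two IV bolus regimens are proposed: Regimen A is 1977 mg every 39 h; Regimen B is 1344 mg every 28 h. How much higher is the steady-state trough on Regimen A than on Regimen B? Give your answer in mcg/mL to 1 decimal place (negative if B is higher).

-0.5 mcg/mL

Regimen A: f = (1/2)^(39/31) ≈ 0.4181; Cmin,ss = (1977/233)·f/(1−f) ≈ 6.097 mcg/mL.
Regimen B: f = (1/2)^(28/31) ≈ 0.5347; Cmin,ss = (1344/233)·f/(1−f) ≈ 6.629 mcg/mL.
Difference ≈ 6.097 − 6.629 ≈ -0.532 mcg/mL.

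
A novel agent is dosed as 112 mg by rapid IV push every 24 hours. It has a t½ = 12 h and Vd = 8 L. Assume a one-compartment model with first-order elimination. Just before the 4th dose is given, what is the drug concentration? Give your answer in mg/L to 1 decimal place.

4.6 mg/L

f = (1/2)^(τ/t½) = (1/2)^(24/12) ≈ 0.2500.
C₀ = D/Vd = 112/8 ≈ 14.000 mg/L.
Before the 4th dose, 3 doses have been given. Superposition: Cmin = C₀·(f + f² + … + f^3).
≈ 14.000 × (0.2500 + 0.0625 + 0.0156) ≈ 14.000 × 0.3281 ≈ 4.593 mg/L.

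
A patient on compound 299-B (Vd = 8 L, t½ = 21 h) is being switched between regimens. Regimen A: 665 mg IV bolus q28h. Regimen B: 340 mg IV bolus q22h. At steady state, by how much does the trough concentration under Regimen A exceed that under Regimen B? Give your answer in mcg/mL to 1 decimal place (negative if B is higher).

14.9 mcg/mL

Regimen A: f = (1/2)^(28/21) ≈ 0.3969; Cmin,ss = (665/8)·f/(1−f) ≈ 54.705 mcg/mL.
Regimen B: f = (1/2)^(22/21) ≈ 0.4838; Cmin,ss = (340/8)·f/(1−f) ≈ 39.832 mcg/mL.
Difference ≈ 54.705 − 39.832 ≈ 14.873 mcg/mL.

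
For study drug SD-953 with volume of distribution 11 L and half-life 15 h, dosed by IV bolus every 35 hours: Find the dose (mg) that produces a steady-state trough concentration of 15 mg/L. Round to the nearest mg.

667 mg

τ/t½ = 35/15 ≈ 2.3333, so f = (1/2)^(35/15) ≈ 0.198425.
Cmin,ss = (D/Vd)·f/(1−f), so D = Cmin,ss·Vd·(1−f)/f.
D = 15 × 11 × (1−f)/f ≈ 15 × 11 × 4.03969 ≈ 666.55 mg.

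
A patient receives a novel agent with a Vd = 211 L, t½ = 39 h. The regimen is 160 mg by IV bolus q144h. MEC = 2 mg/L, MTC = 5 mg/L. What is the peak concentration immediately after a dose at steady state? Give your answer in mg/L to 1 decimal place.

Over one 144-h interval, 144/39 ≈ 3.6923 half-lives elapse, leaving f ≈ 0.0774 of each dose.
Accumulation ratio R = 1/(1 − f) ≈ 1/0.9226 ≈ 1.0839.
Single-dose peak C₀ = D/Vd = 160/211 ≈ 0.758 mg/L.
Steady-state peak Cmax,ss = C₀·R ≈ 0.758 × 1.0839 ≈ 0.822 mg/L.
Peak 0.8 mg/L vs MTC 5 mg/L: below toxic threshold.

0.8 mg/L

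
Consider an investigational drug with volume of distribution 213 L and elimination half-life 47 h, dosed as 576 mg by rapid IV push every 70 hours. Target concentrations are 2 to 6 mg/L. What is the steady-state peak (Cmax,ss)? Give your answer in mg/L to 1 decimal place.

τ/t½ = 70/47 ≈ 1.4894, so fraction remaining f = (1/2)^(70/47) ≈ 0.3562.
Accumulation ratio R = 1/(1 − f) ≈ 1/0.6438 ≈ 1.5533.
Each bolus raises the concentration by D/Vd = 576/213 ≈ 2.704 mg/L.
Steady-state peak Cmax,ss = C₀·R ≈ 2.704 × 1.5533 ≈ 4.200 mg/L.
Peak 4.2 mg/L vs MTC 6 mg/L: below toxic threshold.

4.2 mg/L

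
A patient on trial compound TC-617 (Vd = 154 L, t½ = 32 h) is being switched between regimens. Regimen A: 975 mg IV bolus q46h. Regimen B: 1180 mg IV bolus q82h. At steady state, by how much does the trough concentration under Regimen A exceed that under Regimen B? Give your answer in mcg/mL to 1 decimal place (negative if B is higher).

Regimen A: f = (1/2)^(46/32) ≈ 0.3692; Cmin,ss = (975/154)·f/(1−f) ≈ 3.706 mcg/mL.
Regimen B: f = (1/2)^(82/32) ≈ 0.1693; Cmin,ss = (1180/154)·f/(1−f) ≈ 1.562 mcg/mL.
Difference ≈ 3.706 − 1.562 ≈ 2.144 mcg/mL.

2.1 mcg/mL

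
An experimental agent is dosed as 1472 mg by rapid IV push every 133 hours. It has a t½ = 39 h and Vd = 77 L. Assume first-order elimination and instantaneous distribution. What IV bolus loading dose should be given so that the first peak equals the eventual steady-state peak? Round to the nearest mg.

1625 mg

f = (1/2)^(133/39) ≈ 0.094061; accumulation ratio R = 1/(1−f) ≈ 1.10383.
Loading dose to hit Cmax,ss on first dose: D_load = D_maint·R ≈ 1472 × 1.10383 ≈ 1624.84 mg.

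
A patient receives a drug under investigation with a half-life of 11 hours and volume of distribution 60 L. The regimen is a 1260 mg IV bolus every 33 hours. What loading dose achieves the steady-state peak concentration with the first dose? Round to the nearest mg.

1440 mg

f = (1/2)^(33/11) ≈ 0.125000; accumulation ratio R = 1/(1−f) ≈ 1.14286.
Loading dose to hit Cmax,ss on first dose: D_load = D_maint·R ≈ 1260 × 1.14286 ≈ 1440.00 mg.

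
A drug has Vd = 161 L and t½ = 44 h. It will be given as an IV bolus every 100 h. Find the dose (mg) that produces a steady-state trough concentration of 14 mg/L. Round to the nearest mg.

τ/t½ = 100/44 ≈ 2.2727, so f = (1/2)^(100/44) ≈ 0.206938.
Cmin,ss = (D/Vd)·f/(1−f), so D = Cmin,ss·Vd·(1−f)/f.
D = 14 × 161 × (1−f)/f ≈ 14 × 161 × 3.83237 ≈ 8638.16 mg.

8638 mg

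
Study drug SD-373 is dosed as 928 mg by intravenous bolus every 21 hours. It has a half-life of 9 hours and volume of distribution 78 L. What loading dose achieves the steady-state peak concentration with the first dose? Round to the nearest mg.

1158 mg

f = (1/2)^(21/9) ≈ 0.198425; accumulation ratio R = 1/(1−f) ≈ 1.24754.
Loading dose to hit Cmax,ss on first dose: D_load = D_maint·R ≈ 928 × 1.24754 ≈ 1157.72 mg.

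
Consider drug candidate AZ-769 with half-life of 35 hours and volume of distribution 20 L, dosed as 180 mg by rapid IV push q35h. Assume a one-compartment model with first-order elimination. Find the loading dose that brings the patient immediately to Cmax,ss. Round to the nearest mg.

f = (1/2)^(35/35) ≈ 0.500000; accumulation ratio R = 1/(1−f) ≈ 2.00000.
Loading dose to hit Cmax,ss on first dose: D_load = D_maint·R ≈ 180 × 2.00000 ≈ 360.00 mg.

360 mg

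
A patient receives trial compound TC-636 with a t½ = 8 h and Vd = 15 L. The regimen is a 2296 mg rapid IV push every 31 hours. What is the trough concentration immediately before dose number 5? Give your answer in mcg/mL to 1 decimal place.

f = (1/2)^(τ/t½) = (1/2)^(31/8) ≈ 0.0682.
C₀ = D/Vd = 2296/15 ≈ 153.067 mcg/mL.
Before the 5th dose, 4 doses have been given. Superposition: Cmin = C₀·(f + f² + … + f^4).
≈ 153.067 × (0.0682 + 0.0047 + 0.0003 + 0.0000) ≈ 153.067 × 0.0732 ≈ 11.205 mcg/mL.

11.2 mcg/mL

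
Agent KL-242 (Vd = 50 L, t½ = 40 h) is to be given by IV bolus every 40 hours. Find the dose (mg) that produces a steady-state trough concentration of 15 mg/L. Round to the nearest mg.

750 mg

τ/t½ = 40/40 ≈ 1, so f = (1/2)^(40/40) ≈ 0.500000.
Cmin,ss = (D/Vd)·f/(1−f), so D = Cmin,ss·Vd·(1−f)/f.
D = 15 × 50 × (1−f)/f ≈ 15 × 50 × 1.00000 ≈ 750.00 mg.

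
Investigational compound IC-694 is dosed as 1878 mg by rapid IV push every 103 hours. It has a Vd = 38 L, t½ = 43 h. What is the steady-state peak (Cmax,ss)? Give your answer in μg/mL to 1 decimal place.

k = ln2/t½ = ln2/43 ≈ 0.016120 h⁻¹; fraction remaining f = e^(−kτ) = e^(−0.016120×103) ≈ 0.1901.
Accumulation ratio R = 1/(1 − f) ≈ 1/0.8099 ≈ 1.2347.
Single-dose peak C₀ = D/Vd = 1878/38 ≈ 49.421 μg/mL.
Steady-state peak Cmax,ss = C₀·R ≈ 49.421 × 1.2347 ≈ 61.020 μg/mL.

61.0 μg/mL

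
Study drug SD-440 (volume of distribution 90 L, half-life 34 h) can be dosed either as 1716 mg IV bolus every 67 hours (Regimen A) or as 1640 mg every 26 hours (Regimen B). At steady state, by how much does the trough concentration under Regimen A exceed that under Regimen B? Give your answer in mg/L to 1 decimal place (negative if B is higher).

Regimen A: f = (1/2)^(67/34) ≈ 0.2551; Cmin,ss = (1716/90)·f/(1−f) ≈ 6.530 mg/L.
Regimen B: f = (1/2)^(26/34) ≈ 0.5886; Cmin,ss = (1640/90)·f/(1−f) ≈ 26.071 mg/L.
Difference ≈ 6.530 − 26.071 ≈ -19.541 mg/L.

-19.5 mg/L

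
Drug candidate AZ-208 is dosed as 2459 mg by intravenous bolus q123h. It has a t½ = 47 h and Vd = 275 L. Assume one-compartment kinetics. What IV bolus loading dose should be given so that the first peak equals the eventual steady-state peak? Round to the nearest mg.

2938 mg

f = (1/2)^(123/47) ≈ 0.163004; accumulation ratio R = 1/(1−f) ≈ 1.19475.
Loading dose to hit Cmax,ss on first dose: D_load = D_maint·R ≈ 2459 × 1.19475 ≈ 2937.89 mg.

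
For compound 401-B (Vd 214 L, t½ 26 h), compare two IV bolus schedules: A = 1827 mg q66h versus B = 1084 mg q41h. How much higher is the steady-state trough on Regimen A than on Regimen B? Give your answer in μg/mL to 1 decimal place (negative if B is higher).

-0.8 μg/mL

Regimen A: f = (1/2)^(66/26) ≈ 0.1721; Cmin,ss = (1827/214)·f/(1−f) ≈ 1.775 μg/mL.
Regimen B: f = (1/2)^(41/26) ≈ 0.3352; Cmin,ss = (1084/214)·f/(1−f) ≈ 2.554 μg/mL.
Difference ≈ 1.775 − 2.554 ≈ -0.779 μg/mL.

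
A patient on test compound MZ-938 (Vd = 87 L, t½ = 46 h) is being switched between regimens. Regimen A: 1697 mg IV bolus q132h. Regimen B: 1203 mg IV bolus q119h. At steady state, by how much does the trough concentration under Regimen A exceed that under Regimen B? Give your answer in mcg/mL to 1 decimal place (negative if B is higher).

Regimen A: f = (1/2)^(132/46) ≈ 0.1368; Cmin,ss = (1697/87)·f/(1−f) ≈ 3.091 mcg/mL.
Regimen B: f = (1/2)^(119/46) ≈ 0.1664; Cmin,ss = (1203/87)·f/(1−f) ≈ 2.760 mcg/mL.
Difference ≈ 3.091 − 2.760 ≈ 0.331 mcg/mL.

0.3 mcg/mL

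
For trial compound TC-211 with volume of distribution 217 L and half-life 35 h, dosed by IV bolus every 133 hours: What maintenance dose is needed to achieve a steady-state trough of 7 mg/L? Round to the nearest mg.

19639 mg

τ/t½ = 133/35 ≈ 3.8, so f = (1/2)^(133/35) ≈ 0.071794.
Cmin,ss = (D/Vd)·f/(1−f), so D = Cmin,ss·Vd·(1−f)/f.
D = 7 × 217 × (1−f)/f ≈ 7 × 217 × 12.92874 ≈ 19638.76 mg.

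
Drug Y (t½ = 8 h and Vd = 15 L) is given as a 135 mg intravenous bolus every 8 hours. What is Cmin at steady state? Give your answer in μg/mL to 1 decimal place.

9.0 μg/mL

τ = 8 h = 1 half-life, so f = (1/2)^1 = 0.5.
At steady state, R = 1/(1 − 0.5) = 2/1.
Single-dose peak C₀ = D/Vd = 135/15 = 9 μg/mL.
Steady-state peak Cmax,ss = C₀·R = 9 × 2/1 ≈ 18.000 μg/mL.
Steady-state trough Cmin,ss = Cmax,ss·f ≈ 18.000 × 0.5 ≈ 9.000 μg/mL.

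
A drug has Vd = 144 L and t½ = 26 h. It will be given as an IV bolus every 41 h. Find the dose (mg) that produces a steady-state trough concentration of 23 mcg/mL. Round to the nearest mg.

τ/t½ = 41/26 ≈ 1.5769, so f = (1/2)^(41/26) ≈ 0.335196.
Cmin,ss = (D/Vd)·f/(1−f), so D = Cmin,ss·Vd·(1−f)/f.
D = 23 × 144 × (1−f)/f ≈ 23 × 144 × 1.98333 ≈ 6568.79 mg.

6569 mg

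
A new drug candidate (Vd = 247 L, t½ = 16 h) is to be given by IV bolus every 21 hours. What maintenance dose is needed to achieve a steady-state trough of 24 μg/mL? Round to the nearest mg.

τ/t½ = 21/16 ≈ 1.3125, so f = (1/2)^(21/16) ≈ 0.402623.
Cmin,ss = (D/Vd)·f/(1−f), so D = Cmin,ss·Vd·(1−f)/f.
D = 24 × 247 × (1−f)/f ≈ 24 × 247 × 1.48371 ≈ 8795.43 mg.

8795 mg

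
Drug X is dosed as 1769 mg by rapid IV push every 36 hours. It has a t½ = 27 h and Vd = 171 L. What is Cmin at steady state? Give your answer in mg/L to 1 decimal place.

k = ln2/t½ = ln2/27 ≈ 0.025672 h⁻¹; fraction remaining f = e^(−kτ) = e^(−0.025672×36) ≈ 0.3969.
Single-dose peak C₀ = D/Vd = 1769/171 ≈ 10.345 mg/L.
Steady-state trough Cmin,ss = C₀·f/(1−f) ≈ 10.345 × 0.3969/0.6031 ≈ 6.808 mg/L.

6.8 mg/L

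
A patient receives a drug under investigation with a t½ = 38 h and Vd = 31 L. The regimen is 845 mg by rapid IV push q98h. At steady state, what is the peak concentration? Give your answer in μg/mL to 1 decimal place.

Over one 98-h interval, 98/38 ≈ 2.5789 half-lives elapse, leaving f ≈ 0.1674 of each dose.
At steady state, accumulation factor R = 1/(1 − e^(−kτ)) ≈ 1.2011.
Single-dose peak C₀ = D/Vd = 845/31 ≈ 27.258 μg/mL.
Steady-state peak Cmax,ss = C₀·R ≈ 27.258 × 1.2011 ≈ 32.740 μg/mL.

32.7 μg/mL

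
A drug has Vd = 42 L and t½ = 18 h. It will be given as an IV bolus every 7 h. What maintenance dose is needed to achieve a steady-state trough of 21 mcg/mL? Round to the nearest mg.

τ/t½ = 7/18 ≈ 0.38889, so f = (1/2)^(7/18) ≈ 0.763718.
Cmin,ss = (D/Vd)·f/(1−f), so D = Cmin,ss·Vd·(1−f)/f.
D = 21 × 42 × (1−f)/f ≈ 21 × 42 × 0.30938 ≈ 272.87 mg.

273 mg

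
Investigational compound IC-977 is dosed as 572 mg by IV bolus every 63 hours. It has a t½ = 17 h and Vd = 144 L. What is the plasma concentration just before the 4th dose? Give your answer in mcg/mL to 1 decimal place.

f = (1/2)^(τ/t½) = (1/2)^(63/17) ≈ 0.0766.
C₀ = D/Vd = 572/144 ≈ 3.972 mcg/mL.
Before the 4th dose, 3 doses have been given. Superposition: Cmin = C₀·(f + f² + … + f^3).
≈ 3.972 × (0.0766 + 0.0059 + 0.0004) ≈ 3.972 × 0.0829 ≈ 0.329 mcg/mL.

0.3 mcg/mL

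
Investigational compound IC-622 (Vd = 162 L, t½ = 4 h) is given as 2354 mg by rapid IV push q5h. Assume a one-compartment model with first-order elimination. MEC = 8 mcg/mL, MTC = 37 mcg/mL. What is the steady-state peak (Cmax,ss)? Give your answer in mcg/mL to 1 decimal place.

25.1 mcg/mL

τ/t½ = 5/4 ≈ 1.25, so fraction remaining f = (1/2)^(5/4) ≈ 0.4204.
At steady state, accumulation factor R = 1/(1 − e^(−kτ)) ≈ 1.7253.
Single-dose peak C₀ = D/Vd = 2354/162 ≈ 14.531 mcg/mL.
Steady-state peak Cmax,ss = C₀·R ≈ 14.531 × 1.7253 ≈ 25.070 mcg/mL.
Peak 25.1 mcg/mL vs MTC 37 mcg/mL: below toxic threshold.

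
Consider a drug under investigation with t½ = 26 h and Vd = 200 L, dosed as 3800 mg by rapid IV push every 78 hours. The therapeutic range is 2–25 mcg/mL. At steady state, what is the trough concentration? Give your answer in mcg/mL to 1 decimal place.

2.7 mcg/mL

The dosing interval is 3 half-lives, so f = 2^(−3) = 0.125.
Accumulation ratio R = 1/(1 − f) = 1/0.875 = 8/7.
Single-dose peak C₀ = D/Vd = 3800/200 = 19 mcg/mL.
Steady-state peak Cmax,ss = C₀·R = 19 × 8/7 ≈ 21.714 mcg/mL.
Steady-state trough Cmin,ss = Cmax,ss·f ≈ 21.714 × 0.125 ≈ 2.714 mcg/mL.
Trough 2.7 mcg/mL vs MEC 2 mcg/mL: adequate.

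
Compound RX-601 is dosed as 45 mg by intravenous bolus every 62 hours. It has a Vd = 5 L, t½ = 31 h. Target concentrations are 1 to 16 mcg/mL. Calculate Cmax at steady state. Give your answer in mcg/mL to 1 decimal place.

12.0 mcg/mL

τ = 62 h = 2 half-lives, so f = (1/2)^2 = 0.25.
Accumulation ratio R = 1/(1 − f) = 1/0.75 = 4/3.
Single-dose peak C₀ = D/Vd = 45/5 = 9 mcg/mL.
Steady-state peak Cmax,ss = C₀·R = 9 × 4/3 ≈ 12.000 mcg/mL.
Peak 12.0 mcg/mL vs MTC 16 mcg/mL: below toxic threshold.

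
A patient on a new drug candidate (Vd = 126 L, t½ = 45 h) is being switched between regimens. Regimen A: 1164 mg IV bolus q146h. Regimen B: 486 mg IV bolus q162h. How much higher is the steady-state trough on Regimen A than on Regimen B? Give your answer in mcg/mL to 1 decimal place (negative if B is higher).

Regimen A: f = (1/2)^(146/45) ≈ 0.1055; Cmin,ss = (1164/126)·f/(1−f) ≈ 1.090 mcg/mL.
Regimen B: f = (1/2)^(162/45) ≈ 0.0825; Cmin,ss = (486/126)·f/(1−f) ≈ 0.347 mcg/mL.
Difference ≈ 1.090 − 0.347 ≈ 0.743 mcg/mL.

0.7 mcg/mL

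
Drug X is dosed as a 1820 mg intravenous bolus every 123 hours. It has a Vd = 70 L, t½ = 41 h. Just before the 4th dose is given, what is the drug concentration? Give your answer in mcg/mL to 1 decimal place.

3.7 mcg/mL

f = (1/2)^(τ/t½) = (1/2)^(123/41) ≈ 0.1250.
C₀ = D/Vd = 1820/70 ≈ 26.000 mcg/mL.
Before the 4th dose, 3 doses have been given. Superposition: Cmin = C₀·(f + f² + … + f^3).
≈ 26.000 × (0.1250 + 0.0156 + 0.0020) ≈ 26.000 × 0.1426 ≈ 3.708 mcg/mL.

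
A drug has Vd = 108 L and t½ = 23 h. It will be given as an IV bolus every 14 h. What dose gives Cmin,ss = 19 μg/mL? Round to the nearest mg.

1077 mg

τ/t½ = 14/23 ≈ 0.6087, so f = (1/2)^(14/23) ≈ 0.655789.
Cmin,ss = (D/Vd)·f/(1−f), so D = Cmin,ss·Vd·(1−f)/f.
D = 19 × 108 × (1−f)/f ≈ 19 × 108 × 0.52488 ≈ 1077.05 mg.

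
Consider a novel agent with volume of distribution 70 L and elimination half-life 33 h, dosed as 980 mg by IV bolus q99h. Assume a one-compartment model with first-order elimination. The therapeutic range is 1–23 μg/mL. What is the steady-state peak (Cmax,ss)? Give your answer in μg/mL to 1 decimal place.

The dosing interval is 3 half-lives, so f = 2^(−3) = 0.125.
Accumulation ratio R = 1/(1 − f) = 1/0.875 = 8/7.
Single-dose peak C₀ = D/Vd = 980/70 = 14 μg/mL.
Steady-state peak Cmax,ss = C₀·R = 14 × 8/7 ≈ 16.000 μg/mL.
Peak 16.0 μg/mL vs MTC 23 μg/mL: below toxic threshold.

16.0 μg/mL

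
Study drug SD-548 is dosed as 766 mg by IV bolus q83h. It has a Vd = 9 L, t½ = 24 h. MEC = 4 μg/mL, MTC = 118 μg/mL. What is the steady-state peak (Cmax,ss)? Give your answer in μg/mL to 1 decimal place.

τ/t½ = 83/24 ≈ 3.4583, so fraction remaining f = (1/2)^(83/24) ≈ 0.0910.
At steady state, accumulation factor R = 1/(1 − e^(−kτ)) ≈ 1.1001.
Single-dose peak C₀ = D/Vd = 766/9 ≈ 85.111 μg/mL.
Steady-state peak Cmax,ss = C₀·R ≈ 85.111 × 1.1001 ≈ 93.631 μg/mL.
Peak 93.6 μg/mL vs MTC 118 μg/mL: below toxic threshold.

93.6 μg/mL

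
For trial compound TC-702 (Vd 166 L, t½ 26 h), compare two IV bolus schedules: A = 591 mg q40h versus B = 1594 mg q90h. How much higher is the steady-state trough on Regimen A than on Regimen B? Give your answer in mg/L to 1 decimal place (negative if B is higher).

Regimen A: f = (1/2)^(40/26) ≈ 0.3443; Cmin,ss = (591/166)·f/(1−f) ≈ 1.869 mg/L.
Regimen B: f = (1/2)^(90/26) ≈ 0.0908; Cmin,ss = (1594/166)·f/(1−f) ≈ 0.959 mg/L.
Difference ≈ 1.869 − 0.959 ≈ 0.910 mg/L.

0.9 mg/L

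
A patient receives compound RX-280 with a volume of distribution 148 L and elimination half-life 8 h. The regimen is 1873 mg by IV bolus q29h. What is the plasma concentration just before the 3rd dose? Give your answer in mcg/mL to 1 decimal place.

1.1 mcg/mL

f = (1/2)^(τ/t½) = (1/2)^(29/8) ≈ 0.0811.
C₀ = D/Vd = 1873/148 ≈ 12.655 mcg/mL.
Before the 3rd dose, 2 doses have been given. Superposition: Cmin = C₀·(f + f²).
≈ 12.655 × (0.0811 + 0.0066) ≈ 12.655 × 0.0877 ≈ 1.110 mcg/mL.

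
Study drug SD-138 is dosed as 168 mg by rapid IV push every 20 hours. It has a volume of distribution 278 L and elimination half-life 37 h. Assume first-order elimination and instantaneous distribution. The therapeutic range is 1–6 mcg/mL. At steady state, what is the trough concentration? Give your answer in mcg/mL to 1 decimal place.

Over one 20-h interval, 20/37 ≈ 0.54054 half-lives elapse, leaving f ≈ 0.6875 of each dose.
At steady state, accumulation factor R = 1/(1 − e^(−kτ)) ≈ 3.2000.
Single-dose peak C₀ = D/Vd = 168/278 ≈ 0.604 mcg/mL.
Steady-state peak Cmax,ss = C₀·R ≈ 0.604 × 3.2000 ≈ 1.933 mcg/mL.
Steady-state trough Cmin,ss = Cmax,ss·f ≈ 1.933 × 0.6875 ≈ 1.329 mcg/mL.
Trough 1.3 mcg/mL vs MEC 1 mcg/mL: adequate.

1.3 mcg/mL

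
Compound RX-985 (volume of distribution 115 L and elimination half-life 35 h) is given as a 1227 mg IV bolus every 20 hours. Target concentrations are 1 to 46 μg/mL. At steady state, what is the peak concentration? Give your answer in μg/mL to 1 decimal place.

32.6 μg/mL

Over one 20-h interval, 20/35 ≈ 0.57143 half-lives elapse, leaving f ≈ 0.6730 of each dose.
At steady state, accumulation factor R = 1/(1 − e^(−kτ)) ≈ 3.0581.
Each bolus raises the concentration by D/Vd = 1227/115 ≈ 10.670 μg/mL.
Steady-state peak Cmax,ss = C₀·R ≈ 10.670 × 3.0581 ≈ 32.630 μg/mL.
Peak 32.6 μg/mL vs MTC 46 μg/mL: below toxic threshold.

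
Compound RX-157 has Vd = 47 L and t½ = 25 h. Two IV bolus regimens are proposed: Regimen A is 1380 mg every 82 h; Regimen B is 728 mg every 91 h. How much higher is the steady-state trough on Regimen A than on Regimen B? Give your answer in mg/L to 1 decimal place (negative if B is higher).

Regimen A: f = (1/2)^(82/25) ≈ 0.1029; Cmin,ss = (1380/47)·f/(1−f) ≈ 3.368 mg/L.
Regimen B: f = (1/2)^(91/25) ≈ 0.0802; Cmin,ss = (728/47)·f/(1−f) ≈ 1.351 mg/L.
Difference ≈ 3.368 − 1.351 ≈ 2.017 mg/L.

2.0 mg/L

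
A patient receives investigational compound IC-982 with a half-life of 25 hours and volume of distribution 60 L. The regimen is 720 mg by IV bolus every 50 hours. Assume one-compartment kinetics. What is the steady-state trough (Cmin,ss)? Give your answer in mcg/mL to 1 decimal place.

τ = 50 h = 2 half-lives, so f = (1/2)^2 = 0.25.
Accumulation ratio R = 1/(1 − f) = 1/0.75 = 4/3.
Single-dose peak C₀ = D/Vd = 720/60 = 12 mcg/mL.
Steady-state peak Cmax,ss = C₀·R = 12 × 4/3 ≈ 16.000 mcg/mL.
Steady-state trough Cmin,ss = Cmax,ss·f ≈ 16.000 × 0.25 ≈ 4.000 mcg/mL.

4.0 mcg/mL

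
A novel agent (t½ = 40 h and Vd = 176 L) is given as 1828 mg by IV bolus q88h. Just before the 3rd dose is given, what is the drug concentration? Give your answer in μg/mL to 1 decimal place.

f = (1/2)^(τ/t½) = (1/2)^(88/40) ≈ 0.2176.
C₀ = D/Vd = 1828/176 ≈ 10.386 μg/mL.
Before the 3rd dose, 2 doses have been given. Superposition: Cmin = C₀·(f + f²).
≈ 10.386 × (0.2176 + 0.0473) ≈ 10.386 × 0.2649 ≈ 2.751 μg/mL.

2.8 μg/mL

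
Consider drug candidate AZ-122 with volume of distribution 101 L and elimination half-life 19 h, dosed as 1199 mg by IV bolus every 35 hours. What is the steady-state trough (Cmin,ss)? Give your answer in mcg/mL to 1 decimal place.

Over one 35-h interval, 35/19 ≈ 1.8421 half-lives elapse, leaving f ≈ 0.2789 of each dose.
Accumulation ratio R = 1/(1 − f) ≈ 1/0.7211 ≈ 1.3868.
Each bolus raises the concentration by D/Vd = 1199/101 ≈ 11.871 mcg/mL.
Cmax,ss = C₀/(1 − f) ≈ 11.871/0.7211 ≈ 16.462 mcg/mL.
Steady-state trough Cmin,ss = Cmax,ss·f ≈ 16.462 × 0.2789 ≈ 4.591 mcg/mL.

4.6 mcg/mL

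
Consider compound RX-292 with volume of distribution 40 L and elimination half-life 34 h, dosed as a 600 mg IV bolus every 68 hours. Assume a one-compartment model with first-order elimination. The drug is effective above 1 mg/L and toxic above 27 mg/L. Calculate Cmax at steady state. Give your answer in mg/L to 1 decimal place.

τ = 68 h = 2 half-lives, so f = (1/2)^2 = 0.25.
At steady state, R = 1/(1 − 0.25) = 4/3.
Single-dose peak C₀ = D/Vd = 600/40 = 15 mg/L.
Steady-state peak Cmax,ss = C₀·R = 15 × 4/3 ≈ 20.000 mg/L.
Peak 20.0 mg/L vs MTC 27 mg/L: below toxic threshold.

20.0 mg/L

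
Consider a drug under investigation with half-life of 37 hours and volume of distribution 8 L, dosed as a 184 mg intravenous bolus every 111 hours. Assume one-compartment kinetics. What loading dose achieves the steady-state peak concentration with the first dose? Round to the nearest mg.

f = (1/2)^(111/37) ≈ 0.125000; accumulation ratio R = 1/(1−f) ≈ 1.14286.
Loading dose to hit Cmax,ss on first dose: D_load = D_maint·R ≈ 184 × 1.14286 ≈ 210.29 mg.

210 mg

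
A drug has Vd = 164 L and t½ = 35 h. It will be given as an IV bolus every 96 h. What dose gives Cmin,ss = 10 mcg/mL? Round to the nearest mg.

9338 mg

τ/t½ = 96/35 ≈ 2.7429, so f = (1/2)^(96/35) ≈ 0.149389.
Cmin,ss = (D/Vd)·f/(1−f), so D = Cmin,ss·Vd·(1−f)/f.
D = 10 × 164 × (1−f)/f ≈ 10 × 164 × 5.69393 ≈ 9338.05 mg.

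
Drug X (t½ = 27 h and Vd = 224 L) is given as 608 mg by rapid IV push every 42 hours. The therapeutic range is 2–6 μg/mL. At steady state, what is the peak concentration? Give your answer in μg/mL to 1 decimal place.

4.1 μg/mL

τ/t½ = 42/27 ≈ 1.5556, so fraction remaining f = (1/2)^(42/27) ≈ 0.3402.
Accumulation ratio R = 1/(1 − f) ≈ 1/0.6598 ≈ 1.5156.
Each bolus raises the concentration by D/Vd = 608/224 ≈ 2.714 μg/mL.
Steady-state peak Cmax,ss = C₀·R ≈ 2.714 × 1.5156 ≈ 4.113 μg/mL.
Peak 4.1 μg/mL vs MTC 6 μg/mL: below toxic threshold.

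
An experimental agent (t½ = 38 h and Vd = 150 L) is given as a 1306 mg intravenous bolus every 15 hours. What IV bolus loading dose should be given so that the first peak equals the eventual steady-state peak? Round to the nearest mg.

5456 mg

f = (1/2)^(15/38) ≈ 0.760628; accumulation ratio R = 1/(1−f) ≈ 4.17760.
Loading dose to hit Cmax,ss on first dose: D_load = D_maint·R ≈ 1306 × 4.17760 ≈ 5455.95 mg.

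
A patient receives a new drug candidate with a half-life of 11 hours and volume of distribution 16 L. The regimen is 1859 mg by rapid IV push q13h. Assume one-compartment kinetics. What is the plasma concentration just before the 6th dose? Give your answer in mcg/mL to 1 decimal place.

f = (1/2)^(τ/t½) = (1/2)^(13/11) ≈ 0.4408.
C₀ = D/Vd = 1859/16 ≈ 116.188 mcg/mL.
Before the 6th dose, 5 doses have been given. Superposition: Cmin = C₀·(f + f² + … + f^5).
≈ 116.188 × (0.4408 + 0.1943 + 0.0856 + 0.0378 + 0.0166) ≈ 116.188 × 0.7751 ≈ 90.057 mcg/mL.

90.1 mcg/mL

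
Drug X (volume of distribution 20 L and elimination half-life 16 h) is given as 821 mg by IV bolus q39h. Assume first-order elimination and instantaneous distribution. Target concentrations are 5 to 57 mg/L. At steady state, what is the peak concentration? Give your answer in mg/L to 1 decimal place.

Over one 39-h interval, 39/16 ≈ 2.4375 half-lives elapse, leaving f ≈ 0.1846 of each dose.
At steady state, accumulation factor R = 1/(1 − e^(−kτ)) ≈ 1.2264.
Each bolus raises the concentration by D/Vd = 821/20 ≈ 41.050 mg/L.
Cmax,ss = C₀/(1 − f) ≈ 41.050/0.8154 ≈ 50.343 mg/L.
Peak 50.3 mg/L vs MTC 57 mg/L: below toxic threshold.

50.3 mg/L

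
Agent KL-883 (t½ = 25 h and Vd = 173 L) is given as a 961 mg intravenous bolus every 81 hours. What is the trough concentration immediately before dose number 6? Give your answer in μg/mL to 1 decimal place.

0.7 μg/mL

f = (1/2)^(τ/t½) = (1/2)^(81/25) ≈ 0.1058.
C₀ = D/Vd = 961/173 ≈ 5.555 μg/mL.
Before the 6th dose, 5 doses have been given. Superposition: Cmin = C₀·(f + f² + … + f^5).
≈ 5.555 × (0.1058 + 0.0112 + 0.0012 + 0.0001 + 0.0000) ≈ 5.555 × 0.1183 ≈ 0.657 μg/mL.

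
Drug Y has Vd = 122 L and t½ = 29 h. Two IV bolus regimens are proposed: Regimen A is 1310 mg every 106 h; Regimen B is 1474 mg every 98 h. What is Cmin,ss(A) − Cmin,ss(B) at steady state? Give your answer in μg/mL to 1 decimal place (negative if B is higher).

-0.4 μg/mL

Regimen A: f = (1/2)^(106/29) ≈ 0.0794; Cmin,ss = (1310/122)·f/(1−f) ≈ 0.926 μg/mL.
Regimen B: f = (1/2)^(98/29) ≈ 0.0961; Cmin,ss = (1474/122)·f/(1−f) ≈ 1.285 μg/mL.
Difference ≈ 0.926 − 1.285 ≈ -0.359 μg/mL.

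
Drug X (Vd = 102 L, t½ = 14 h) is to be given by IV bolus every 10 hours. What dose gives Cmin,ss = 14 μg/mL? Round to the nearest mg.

915 mg

τ/t½ = 10/14 ≈ 0.71429, so f = (1/2)^(10/14) ≈ 0.609507.
Cmin,ss = (D/Vd)·f/(1−f), so D = Cmin,ss·Vd·(1−f)/f.
D = 14 × 102 × (1−f)/f ≈ 14 × 102 × 0.64067 ≈ 914.88 mg.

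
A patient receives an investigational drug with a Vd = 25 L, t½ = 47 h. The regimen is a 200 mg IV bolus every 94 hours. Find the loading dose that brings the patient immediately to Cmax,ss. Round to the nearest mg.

267 mg

f = (1/2)^(94/47) ≈ 0.250000; accumulation ratio R = 1/(1−f) ≈ 1.33333.
Loading dose to hit Cmax,ss on first dose: D_load = D_maint·R ≈ 200 × 1.33333 ≈ 266.67 mg.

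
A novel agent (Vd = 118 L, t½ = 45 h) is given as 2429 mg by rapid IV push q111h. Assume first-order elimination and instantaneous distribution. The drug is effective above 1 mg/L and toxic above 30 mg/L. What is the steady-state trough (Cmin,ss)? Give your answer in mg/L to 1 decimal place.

k = ln2/t½ = ln2/45 ≈ 0.015403 h⁻¹; fraction remaining f = e^(−kτ) = e^(−0.015403×111) ≈ 0.1809.
Single-dose peak C₀ = D/Vd = 2429/118 ≈ 20.585 mg/L.
Steady-state trough Cmin,ss = C₀·f/(1−f) ≈ 20.585 × 0.1809/0.8191 ≈ 4.546 mg/L.
Trough 4.5 mg/L vs MEC 1 mg/L: adequate.

4.5 mg/L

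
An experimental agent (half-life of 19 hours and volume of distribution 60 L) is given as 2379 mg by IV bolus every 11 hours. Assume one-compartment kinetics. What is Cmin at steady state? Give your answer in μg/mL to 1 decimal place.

80.3 μg/mL

k = ln2/t½ = ln2/19 ≈ 0.036481 h⁻¹; fraction remaining f = e^(−kτ) = e^(−0.036481×11) ≈ 0.6695.
Accumulation ratio R = 1/(1 − f) ≈ 1/0.3305 ≈ 3.0257.
Single-dose peak C₀ = D/Vd = 2379/60 ≈ 39.650 μg/mL.
Cmax,ss = C₀/(1 − f) ≈ 39.650/0.3305 ≈ 119.970 μg/mL.
One interval later, Cmin,ss = Cmax,ss·e^(−kτ) ≈ 119.970 × 0.6695 ≈ 80.320 μg/mL.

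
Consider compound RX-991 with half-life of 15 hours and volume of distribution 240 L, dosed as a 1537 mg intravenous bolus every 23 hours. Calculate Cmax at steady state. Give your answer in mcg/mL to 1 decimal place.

9.8 mcg/mL

k = ln2/t½ = ln2/15 ≈ 0.046210 h⁻¹; fraction remaining f = e^(−kτ) = e^(−0.046210×23) ≈ 0.3455.
Accumulation ratio R = 1/(1 − f) ≈ 1/0.6545 ≈ 1.5279.
Each bolus raises the concentration by D/Vd = 1537/240 ≈ 6.404 mcg/mL.
Steady-state peak Cmax,ss = C₀·R ≈ 6.404 × 1.5279 ≈ 9.785 mcg/mL.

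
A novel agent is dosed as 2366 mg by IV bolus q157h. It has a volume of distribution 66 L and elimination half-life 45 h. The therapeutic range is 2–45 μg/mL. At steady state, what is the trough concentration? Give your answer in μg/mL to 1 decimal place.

k = ln2/t½ = ln2/45 ≈ 0.015403 h⁻¹; fraction remaining f = e^(−kτ) = e^(−0.015403×157) ≈ 0.0891.
Accumulation ratio R = 1/(1 − f) ≈ 1/0.9109 ≈ 1.0978.
Single-dose peak C₀ = D/Vd = 2366/66 ≈ 35.848 μg/mL.
Cmax,ss = C₀/(1 − f) ≈ 35.848/0.9109 ≈ 39.354 μg/mL.
Steady-state trough Cmin,ss = Cmax,ss·f ≈ 39.354 × 0.0891 ≈ 3.506 μg/mL.
Trough 3.5 μg/mL vs MEC 2 μg/mL: adequate.

3.5 μg/mL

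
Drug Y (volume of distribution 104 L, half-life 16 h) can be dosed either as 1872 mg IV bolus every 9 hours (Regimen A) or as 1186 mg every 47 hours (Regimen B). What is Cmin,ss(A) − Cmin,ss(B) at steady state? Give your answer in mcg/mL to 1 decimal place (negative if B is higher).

36.0 mcg/mL

Regimen A: f = (1/2)^(9/16) ≈ 0.6771; Cmin,ss = (1872/104)·f/(1−f) ≈ 37.745 mcg/mL.
Regimen B: f = (1/2)^(47/16) ≈ 0.1305; Cmin,ss = (1186/104)·f/(1−f) ≈ 1.712 mcg/mL.
Difference ≈ 37.745 − 1.712 ≈ 36.033 mcg/mL.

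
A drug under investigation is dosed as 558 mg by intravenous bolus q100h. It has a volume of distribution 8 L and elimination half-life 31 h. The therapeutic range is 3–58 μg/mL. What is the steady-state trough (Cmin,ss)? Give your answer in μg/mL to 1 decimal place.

Over one 100-h interval, 100/31 ≈ 3.2258 half-lives elapse, leaving f ≈ 0.1069 of each dose.
At steady state, accumulation factor R = 1/(1 − e^(−kτ)) ≈ 1.1197.
Single-dose peak C₀ = D/Vd = 558/8 ≈ 69.750 μg/mL.
Cmax,ss = C₀/(1 − f) ≈ 69.750/0.8931 ≈ 78.099 μg/mL.
One interval later, Cmin,ss = Cmax,ss·e^(−kτ) ≈ 78.099 × 0.1069 ≈ 8.349 μg/mL.
Trough 8.3 μg/mL vs MEC 3 μg/mL: adequate.

8.3 μg/mL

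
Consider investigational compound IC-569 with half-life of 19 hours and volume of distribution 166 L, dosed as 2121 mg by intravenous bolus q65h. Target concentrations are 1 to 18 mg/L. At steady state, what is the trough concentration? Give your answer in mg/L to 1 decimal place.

1.3 mg/L

k = ln2/t½ = ln2/19 ≈ 0.036481 h⁻¹; fraction remaining f = e^(−kτ) = e^(−0.036481×65) ≈ 0.0934.
At steady state, accumulation factor R = 1/(1 − e^(−kτ)) ≈ 1.1030.
Single-dose peak C₀ = D/Vd = 2121/166 ≈ 12.777 mg/L.
Cmax,ss = C₀/(1 − f) ≈ 12.777/0.9066 ≈ 14.093 mg/L.
One interval later, Cmin,ss = Cmax,ss·e^(−kτ) ≈ 14.093 × 0.0934 ≈ 1.316 mg/L.
Trough 1.3 mg/L vs MEC 1 mg/L: adequate.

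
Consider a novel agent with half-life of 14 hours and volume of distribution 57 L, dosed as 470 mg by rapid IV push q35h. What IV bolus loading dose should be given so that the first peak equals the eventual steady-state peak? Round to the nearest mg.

f = (1/2)^(35/14) ≈ 0.176777; accumulation ratio R = 1/(1−f) ≈ 1.21474.
Loading dose to hit Cmax,ss on first dose: D_load = D_maint·R ≈ 470 × 1.21474 ≈ 570.93 mg.

571 mg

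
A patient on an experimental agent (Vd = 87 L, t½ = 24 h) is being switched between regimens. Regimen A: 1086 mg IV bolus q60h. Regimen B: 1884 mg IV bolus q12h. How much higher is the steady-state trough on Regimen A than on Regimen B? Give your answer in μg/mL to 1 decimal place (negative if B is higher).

-49.6 μg/mL

Regimen A: f = (1/2)^(60/24) ≈ 0.1768; Cmin,ss = (1086/87)·f/(1−f) ≈ 2.681 μg/mL.
Regimen B: f = (1/2)^(12/24) ≈ 0.7071; Cmin,ss = (1884/87)·f/(1−f) ≈ 52.278 μg/mL.
Difference ≈ 2.681 − 52.278 ≈ -49.597 μg/mL.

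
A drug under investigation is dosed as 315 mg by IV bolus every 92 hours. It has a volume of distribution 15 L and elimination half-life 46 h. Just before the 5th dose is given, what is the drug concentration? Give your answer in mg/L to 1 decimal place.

f = (1/2)^(τ/t½) = (1/2)^(92/46) ≈ 0.2500.
C₀ = D/Vd = 315/15 ≈ 21.000 mg/L.
Before the 5th dose, 4 doses have been given. Superposition: Cmin = C₀·(f + f² + … + f^4).
≈ 21.000 × (0.2500 + 0.0625 + 0.0156 + 0.0039) ≈ 21.000 × 0.3320 ≈ 6.972 mg/L.

7.0 mg/L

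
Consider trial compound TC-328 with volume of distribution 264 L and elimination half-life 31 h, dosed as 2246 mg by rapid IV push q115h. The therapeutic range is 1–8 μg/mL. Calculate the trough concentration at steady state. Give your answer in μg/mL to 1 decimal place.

τ/t½ = 115/31 ≈ 3.7097, so fraction remaining f = (1/2)^(115/31) ≈ 0.0764.
Each bolus raises the concentration by D/Vd = 2246/264 ≈ 8.508 μg/mL.
Steady-state trough Cmin,ss = C₀·f/(1−f) ≈ 8.508 × 0.0764/0.9236 ≈ 0.704 μg/mL.
Trough 0.7 μg/mL vs MEC 1 μg/mL: subtherapeutic.

0.7 μg/mL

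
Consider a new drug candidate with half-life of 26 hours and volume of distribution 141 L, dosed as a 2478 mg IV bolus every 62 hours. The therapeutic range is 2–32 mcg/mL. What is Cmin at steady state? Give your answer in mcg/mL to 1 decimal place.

τ/t½ = 62/26 ≈ 2.3846, so fraction remaining f = (1/2)^(62/26) ≈ 0.1915.
Each bolus raises the concentration by D/Vd = 2478/141 ≈ 17.574 mcg/mL.
Steady-state trough Cmin,ss = C₀·f/(1−f) ≈ 17.574 × 0.1915/0.8085 ≈ 4.163 mcg/mL.
Trough 4.2 mcg/mL vs MEC 2 mcg/mL: adequate.

4.2 mcg/mL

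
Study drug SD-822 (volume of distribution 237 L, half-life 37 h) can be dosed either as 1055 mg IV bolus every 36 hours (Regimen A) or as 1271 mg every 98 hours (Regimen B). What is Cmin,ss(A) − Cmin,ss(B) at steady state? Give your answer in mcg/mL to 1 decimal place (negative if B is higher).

3.6 mcg/mL

Regimen A: f = (1/2)^(36/37) ≈ 0.5095; Cmin,ss = (1055/237)·f/(1−f) ≈ 4.624 mcg/mL.
Regimen B: f = (1/2)^(98/37) ≈ 0.1595; Cmin,ss = (1271/237)·f/(1−f) ≈ 1.018 mcg/mL.
Difference ≈ 4.624 − 1.018 ≈ 3.606 mcg/mL.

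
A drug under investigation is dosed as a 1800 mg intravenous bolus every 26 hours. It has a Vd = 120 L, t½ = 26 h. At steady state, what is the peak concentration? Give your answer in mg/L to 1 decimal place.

The dosing interval is 1 half-life, so f = 2^(−1) = 0.5.
At steady state, R = 1/(1 − 0.5) = 2/1.
Single-dose peak C₀ = D/Vd = 1800/120 = 15 mg/L.
Steady-state peak Cmax,ss = C₀·R = 15 × 2/1 ≈ 30.000 mg/L.

30.0 mg/L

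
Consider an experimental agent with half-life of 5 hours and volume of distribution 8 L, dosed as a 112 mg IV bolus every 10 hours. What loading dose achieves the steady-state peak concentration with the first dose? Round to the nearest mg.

149 mg

f = (1/2)^(10/5) ≈ 0.250000; accumulation ratio R = 1/(1−f) ≈ 1.33333.
Loading dose to hit Cmax,ss on first dose: D_load = D_maint·R ≈ 112 × 1.33333 ≈ 149.33 mg.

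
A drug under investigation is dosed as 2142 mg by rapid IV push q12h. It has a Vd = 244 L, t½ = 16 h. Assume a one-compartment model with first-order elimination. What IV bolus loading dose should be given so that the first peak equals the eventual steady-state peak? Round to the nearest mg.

f = (1/2)^(12/16) ≈ 0.594604; accumulation ratio R = 1/(1−f) ≈ 2.46672.
Loading dose to hit Cmax,ss on first dose: D_load = D_maint·R ≈ 2142 × 2.46672 ≈ 5283.71 mg.

5284 mg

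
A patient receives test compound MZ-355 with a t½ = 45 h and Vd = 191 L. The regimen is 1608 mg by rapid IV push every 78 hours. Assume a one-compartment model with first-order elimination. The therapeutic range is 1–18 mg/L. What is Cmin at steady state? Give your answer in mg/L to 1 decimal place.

Over one 78-h interval, 78/45 ≈ 1.7333 half-lives elapse, leaving f ≈ 0.3008 of each dose.
Accumulation ratio R = 1/(1 − f) ≈ 1/0.6992 ≈ 1.4302.
Single-dose peak C₀ = D/Vd = 1608/191 ≈ 8.419 mg/L.
Steady-state peak Cmax,ss = C₀·R ≈ 8.419 × 1.4302 ≈ 12.041 mg/L.
One interval later, Cmin,ss = Cmax,ss·e^(−kτ) ≈ 12.041 × 0.3008 ≈ 3.622 mg/L.
Trough 3.6 mg/L vs MEC 1 mg/L: adequate.

3.6 mg/L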